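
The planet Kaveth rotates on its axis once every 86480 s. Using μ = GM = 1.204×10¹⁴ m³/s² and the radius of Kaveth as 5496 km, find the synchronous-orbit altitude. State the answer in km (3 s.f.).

h_sync ≈ 22900 km

A synchronous orbit has period T, so by Kepler's third law a = (μT²/4π²)^(1/3).
μT²/4π² = 1.204×10¹⁴ × (8.648×10⁴)² / 39.48 = 2.281×10²² m³.
a = 2.836×10⁷ m = 28360 km.
Altitude h = a − R = 28360 − 5496 = 22864 km.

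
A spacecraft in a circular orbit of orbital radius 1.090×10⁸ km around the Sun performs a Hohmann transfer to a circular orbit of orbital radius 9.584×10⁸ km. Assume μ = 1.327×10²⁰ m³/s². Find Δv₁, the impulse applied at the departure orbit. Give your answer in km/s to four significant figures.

r₁ = 1.090×10⁸ km = 1.090×10¹¹ m.
r₂ = 9.584×10⁸ km = 9.584×10¹¹ m.
Transfer ellipse a_t = (r₁ + r₂)/2 = 5.337×10¹¹ m.
At r₁: circular v_c1 = √(μ/r₁) = 34890 m/s; transfer-perihelion v_p = √[μ(2/r₁ − 1/a_t)] = 46760 m/s.
Δv₁ = v_p − v_c1 = 11870 m/s.
= 11.87 km/s.

Δv ≈ 11.87 km/s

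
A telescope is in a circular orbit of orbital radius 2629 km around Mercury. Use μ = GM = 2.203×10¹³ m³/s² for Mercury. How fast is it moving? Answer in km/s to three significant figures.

r = 2629 km = 2.629×10⁶ m.
For a circular orbit v = √(μ/r) = √(2.203×10¹³ / 2.629×10⁶) = √(8.380×10⁶) = 2895 m/s.
That is 2.895 km/s.

v ≈ 2.89 km/s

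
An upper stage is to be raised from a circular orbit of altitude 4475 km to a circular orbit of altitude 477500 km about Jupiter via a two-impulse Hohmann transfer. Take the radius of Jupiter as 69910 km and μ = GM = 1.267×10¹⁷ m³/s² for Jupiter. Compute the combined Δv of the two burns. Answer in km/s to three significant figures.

r₁ = 69910 + 4475 = 74385 km = 7.4385×10⁷ m.
r₂ = 69910 + 477500 = 547410 km = 5.4741×10⁸ m.
Transfer ellipse a_t = (r₁ + r₂)/2 = 3.109×10⁸ m.
At r₁: circular v_c1 = √(μ/r₁) = 41270 m/s; transfer-perijove v_p = √[μ(2/r₁ − 1/a_t)] = 54760 m/s.
Δv₁ = v_p − v_c1 = 13490 m/s.
At r₂: circular v_c2 = √(μ/r₂) = 15210 m/s; transfer-apojove v_a = √[μ(2/r₂ − 1/a_t)] = 7442 m/s.
Δv₂ = v_c2 − v_a = 7772 m/s.
Total Δv = Δv₁ + Δv₂ = 21260 m/s = 21.26 km/s.

Δv_total ≈ 21.3 km/s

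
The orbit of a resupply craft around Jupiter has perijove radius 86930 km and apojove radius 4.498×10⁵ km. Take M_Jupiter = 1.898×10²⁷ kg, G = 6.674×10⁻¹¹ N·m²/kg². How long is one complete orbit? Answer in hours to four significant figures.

μ = GM = 6.674×10⁻¹¹ × 1.898×10²⁷ = 1.267×10¹⁷ m³/s².
Semi-major axis a = (r_p + r_a)/2 = (86930 + 4.4980×10⁵)/2 = 2.6836×10⁵ km = 2.684×10⁸ m.
By Kepler's third law T = 2π√(a³/μ) = 2π × 1.235×10⁴ = 7.761×10⁴ s.
= 21.56 hours.

T ≈ 21.56 hours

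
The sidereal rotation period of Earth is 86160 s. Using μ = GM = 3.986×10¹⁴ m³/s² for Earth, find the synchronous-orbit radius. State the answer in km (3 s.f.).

A synchronous orbit has period T, so by Kepler's third law a = (μT²/4π²)^(1/3).
μT²/4π² = 3.986×10¹⁴ × (8.616×10⁴)² / 39.48 = 7.495×10²² m³.
a = 4.216×10⁷ m = 42163 km.

r_sync ≈ 42200 km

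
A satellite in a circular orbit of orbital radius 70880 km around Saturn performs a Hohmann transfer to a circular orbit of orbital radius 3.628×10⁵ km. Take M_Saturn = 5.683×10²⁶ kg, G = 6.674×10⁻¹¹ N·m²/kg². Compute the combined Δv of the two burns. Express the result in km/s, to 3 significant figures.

μ = GM = 6.674×10⁻¹¹ × 5.683×10²⁶ = 3.793×10¹⁶ m³/s².
r₁ = 70880 km = 7.088×10⁷ m.
r₂ = 3.628×10⁵ km = 3.628×10⁸ m.
Transfer ellipse a_t = (r₁ + r₂)/2 = 2.168×10⁸ m.
At r₁: circular v_c1 = √(μ/r₁) = 23130 m/s; transfer-perikrone v_p = √[μ(2/r₁ − 1/a_t)] = 29920 m/s.
Δv₁ = v_p − v_c1 = 6789 m/s.
At r₂: circular v_c2 = √(μ/r₂) = 10220 m/s; transfer-apokrone v_a = √[μ(2/r₂ − 1/a_t)] = 5846 m/s.
Δv₂ = v_c2 − v_a = 4379 m/s.
Total Δv = Δv₁ + Δv₂ = 11170 m/s = 11.17 km/s.

Δv_total ≈ 11.2 km/s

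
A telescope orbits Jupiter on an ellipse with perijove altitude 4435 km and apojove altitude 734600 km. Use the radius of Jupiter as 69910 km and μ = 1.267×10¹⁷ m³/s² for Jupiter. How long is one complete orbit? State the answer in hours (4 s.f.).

r_p = 69910 + 4435 = 74345 km = 7.4345×10⁷ m.
r_a = 69910 + 734600 = 804510 km = 8.0451×10⁸ m.
Semi-major axis a = (r_p + r_a)/2 = (74345 + 8.0451×10⁵)/2 = 4.3943×10⁵ km = 4.394×10⁸ m.
By Kepler's third law T = 2π√(a³/μ) = 2π × 2.588×10⁴ = 1.626×10⁵ s.
= 45.17 hours.

T ≈ 45.17 hours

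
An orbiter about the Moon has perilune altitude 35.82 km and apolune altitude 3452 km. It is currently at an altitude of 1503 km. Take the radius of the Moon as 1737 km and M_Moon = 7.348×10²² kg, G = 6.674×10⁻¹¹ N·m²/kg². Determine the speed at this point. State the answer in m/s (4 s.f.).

μ = GM = 6.674×10⁻¹¹ × 7.348×10²² = 4.904×10¹² m³/s².
r_p = 1737 + 35.82 = 1772.8 km = 1.7728×10⁶ m.
r_a = 1737 + 3452 = 5189.0 km = 5.1890×10⁶ m.
r = 1737 + 1503 = 3240.0 km = 3.240×10⁶ m.
Semi-major axis a = (r_p + r_a)/2 = 3480.9 km = 3.481×10⁶ m.
Vis-viva: v² = μ(2/r − 1/a) = 4.904×10¹² × (6.173×10⁻⁷ − 2.873×10⁻⁷) = 1.618×10⁶ m²/s².
v = 1272 m/s.

v ≈ 1272 m/s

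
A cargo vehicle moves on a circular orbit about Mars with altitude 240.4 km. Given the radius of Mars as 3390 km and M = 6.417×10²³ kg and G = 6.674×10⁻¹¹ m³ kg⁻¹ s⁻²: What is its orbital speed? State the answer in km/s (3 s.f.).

v ≈ 3.43 km/s

μ = GM = 6.674×10⁻¹¹ × 6.417×10²³ = 4.283×10¹³ m³/s².
r = 3390 + 240.4 = 3630.4 km = 3.6304×10⁶ m.
For a circular orbit v = √(μ/r) = √(4.283×10¹³ / 3.630×10⁶) = √(1.180×10⁷) = 3435 m/s.
That is 3.435 km/s.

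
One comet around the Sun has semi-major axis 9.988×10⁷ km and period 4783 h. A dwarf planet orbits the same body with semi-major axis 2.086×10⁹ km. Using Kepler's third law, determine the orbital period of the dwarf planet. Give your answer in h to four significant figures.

Kepler's third law: T² ∝ a³, so T₂ = T₁ (a₂/a₁)^(3/2).
a₂/a₁ = 20.89, (a₂/a₁)^(3/2) = 95.45.
T₂ = 4783 × 95.45 = 4.565×10⁵ h.

T₂ ≈ 4.565×10⁵ h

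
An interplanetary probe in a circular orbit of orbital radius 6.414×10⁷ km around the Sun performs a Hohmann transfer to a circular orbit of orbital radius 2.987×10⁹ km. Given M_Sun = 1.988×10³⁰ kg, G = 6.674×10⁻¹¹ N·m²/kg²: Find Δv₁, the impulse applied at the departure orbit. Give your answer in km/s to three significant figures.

Δv ≈ 18.2 km/s

μ = GM = 6.674×10⁻¹¹ × 1.988×10³⁰ = 1.327×10²⁰ m³/s².
r₁ = 6.414×10⁷ km = 6.414×10¹⁰ m.
r₂ = 2.987×10⁹ km = 2.987×10¹² m.
Transfer ellipse a_t = (r₁ + r₂)/2 = 1.526×10¹² m.
At r₁: circular v_c1 = √(μ/r₁) = 45480 m/s; transfer-perihelion v_p = √[μ(2/r₁ − 1/a_t)] = 63640 m/s.
Δv₁ = v_p − v_c1 = 18160 m/s.
= 18.16 km/s.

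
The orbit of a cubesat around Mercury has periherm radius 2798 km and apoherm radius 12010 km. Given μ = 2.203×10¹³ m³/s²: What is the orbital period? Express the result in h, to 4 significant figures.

Semi-major axis a = (r_p + r_a)/2 = (2798.0 + 12010)/2 = 7404.0 km = 7.404×10⁶ m.
By Kepler's third law T = 2π√(a³/μ) = 2π × 4.292×10³ = 2.697×10⁴ s.
= 7.492 h.

T ≈ 7.492 h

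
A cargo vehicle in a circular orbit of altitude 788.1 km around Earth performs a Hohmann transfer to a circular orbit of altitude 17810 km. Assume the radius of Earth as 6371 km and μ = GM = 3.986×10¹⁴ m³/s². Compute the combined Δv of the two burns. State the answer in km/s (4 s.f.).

r₁ = 6371 + 788.1 = 7159.1 km = 7.1591×10⁶ m.
r₂ = 6371 + 17810 = 24181 km = 2.4181×10⁷ m.
Transfer ellipse a_t = (r₁ + r₂)/2 = 1.567×10⁷ m.
At r₁: circular v_c1 = √(μ/r₁) = 7462 m/s; transfer-perigee v_p = √[μ(2/r₁ − 1/a_t)] = 9269 m/s.
Δv₁ = v_p − v_c1 = 1807 m/s.
At r₂: circular v_c2 = √(μ/r₂) = 4060 m/s; transfer-apogee v_a = √[μ(2/r₂ − 1/a_t)] = 2744 m/s.
Δv₂ = v_c2 − v_a = 1316 m/s.
Total Δv = Δv₁ + Δv₂ = 3123 m/s = 3.123 km/s.

Δv_total ≈ 3.123 km/s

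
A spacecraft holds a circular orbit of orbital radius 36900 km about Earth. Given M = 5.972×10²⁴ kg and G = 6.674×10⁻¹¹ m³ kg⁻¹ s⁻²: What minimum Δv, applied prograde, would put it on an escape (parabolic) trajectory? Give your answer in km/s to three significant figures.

Δv ≈ 1.36 km/s

μ = GM = 6.674×10⁻¹¹ × 5.972×10²⁴ = 3.986×10¹⁴ m³/s².
r = 36900 km = 3.690×10⁷ m.
Circular speed v_c = √(μ/r) = 3287 m/s.
Escape speed v_esc = √(2μ/r) = √2 × v_c = 4648 m/s.
Δv = v_esc − v_c = 1361 m/s = 1.361 km/s.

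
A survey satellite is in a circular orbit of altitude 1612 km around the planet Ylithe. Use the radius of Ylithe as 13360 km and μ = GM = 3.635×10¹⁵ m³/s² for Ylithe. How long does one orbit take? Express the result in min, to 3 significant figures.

T ≈ 101 min

r = 13360 + 1612 = 14972 km = 1.4972×10⁷ m.
Kepler's third law: T = 2π√(r³/μ) = 2π√((1.497×10⁷)³ / 3.635×10¹⁵).
r³/μ = 9.233×10⁵ s², so T = 2π × 9.609×10² = 6.037×10³ s.
Converting: 6.037×10³ s ÷ 60.00 = 100.6 min.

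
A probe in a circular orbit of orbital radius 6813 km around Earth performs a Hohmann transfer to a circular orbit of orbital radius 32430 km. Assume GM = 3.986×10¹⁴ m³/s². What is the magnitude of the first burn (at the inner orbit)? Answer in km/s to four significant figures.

r₁ = 6813 km = 6.813×10⁶ m.
r₂ = 32430 km = 3.243×10⁷ m.
Transfer ellipse a_t = (r₁ + r₂)/2 = 1.962×10⁷ m.
At r₁: circular v_c1 = √(μ/r₁) = 7649 m/s; transfer-perigee v_p = √[μ(2/r₁ − 1/a_t)] = 9833 m/s.
Δv₁ = v_p − v_c1 = 2185 m/s.
= 2.185 km/s.

Δv ≈ 2.185 km/s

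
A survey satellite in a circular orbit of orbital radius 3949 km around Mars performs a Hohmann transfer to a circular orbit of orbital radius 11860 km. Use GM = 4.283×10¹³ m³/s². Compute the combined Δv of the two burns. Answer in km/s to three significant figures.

r₁ = 3949 km = 3.949×10⁶ m.
r₂ = 11860 km = 1.186×10⁷ m.
Transfer ellipse a_t = (r₁ + r₂)/2 = 7.904×10⁶ m.
At r₁: circular v_c1 = √(μ/r₁) = 3293 m/s; transfer-periapsis v_p = √[μ(2/r₁ − 1/a_t)] = 4034 m/s.
Δv₁ = v_p − v_c1 = 740.7 m/s.
At r₂: circular v_c2 = √(μ/r₂) = 1900 m/s; transfer-apoapsis v_a = √[μ(2/r₂ − 1/a_t)] = 1343 m/s.
Δv₂ = v_c2 − v_a = 557.1 m/s.
Total Δv = Δv₁ + Δv₂ = 1298 m/s = 1.298 km/s.

Δv_total ≈ 1.30 km/s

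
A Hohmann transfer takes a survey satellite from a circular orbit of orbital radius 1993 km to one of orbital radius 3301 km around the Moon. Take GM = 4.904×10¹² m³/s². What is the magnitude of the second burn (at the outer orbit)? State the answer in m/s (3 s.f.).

Δv ≈ 161 m/s

r₁ = 1993 km = 1.993×10⁶ m.
r₂ = 3301 km = 3.301×10⁶ m.
Transfer ellipse a_t = (r₁ + r₂)/2 = 2.647×10⁶ m.
At r₁: circular v_c1 = √(μ/r₁) = 1569 m/s; transfer-perilune v_p = √[μ(2/r₁ − 1/a_t)] = 1752 m/s.
At r₂: circular v_c2 = √(μ/r₂) = 1219 m/s; transfer-apolune v_a = √[μ(2/r₂ − 1/a_t)] = 1058 m/s.
Δv₂ = v_c2 − v_a = 161.2 m/s.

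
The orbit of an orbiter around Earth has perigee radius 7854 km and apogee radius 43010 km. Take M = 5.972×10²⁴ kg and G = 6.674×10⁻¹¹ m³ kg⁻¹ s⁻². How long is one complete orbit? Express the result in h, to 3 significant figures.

μ = GM = 6.674×10⁻¹¹ × 5.972×10²⁴ = 3.986×10¹⁴ m³/s².
Semi-major axis a = (r_p + r_a)/2 = (7854.0 + 43010)/2 = 25432 km = 2.543×10⁷ m.
By Kepler's third law T = 2π√(a³/μ) = 2π × 6.424×10³ = 4.036×10⁴ s.
= 11.21 h.

T ≈ 11.2 h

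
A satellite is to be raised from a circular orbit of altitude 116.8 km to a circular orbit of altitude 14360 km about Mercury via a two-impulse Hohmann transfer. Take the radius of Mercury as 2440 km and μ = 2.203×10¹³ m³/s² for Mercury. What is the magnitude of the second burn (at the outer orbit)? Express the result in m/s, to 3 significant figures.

r₁ = 2440 + 116.8 = 2556.8 km = 2.5568×10⁶ m.
r₂ = 2440 + 14360 = 16800 km = 1.6800×10⁷ m.
Transfer ellipse a_t = (r₁ + r₂)/2 = 9.678×10⁶ m.
At r₁: circular v_c1 = √(μ/r₁) = 2935 m/s; transfer-periherm v_p = √[μ(2/r₁ − 1/a_t)] = 3867 m/s.
At r₂: circular v_c2 = √(μ/r₂) = 1145 m/s; transfer-apoherm v_a = √[μ(2/r₂ − 1/a_t)] = 588.6 m/s.
Δv₂ = v_c2 − v_a = 556.6 m/s.

Δv ≈ 557 m/s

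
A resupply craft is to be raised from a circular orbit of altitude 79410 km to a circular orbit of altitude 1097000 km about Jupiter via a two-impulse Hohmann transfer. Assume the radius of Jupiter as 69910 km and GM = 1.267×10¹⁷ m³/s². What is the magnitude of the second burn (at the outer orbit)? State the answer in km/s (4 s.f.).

Δv ≈ 5.457 km/s

r₁ = 69910 + 79410 = 149320 km = 1.4932×10⁸ m.
r₂ = 69910 + 1097000 = 1166900 km = 1.1669×10⁹ m.
Transfer ellipse a_t = (r₁ + r₂)/2 = 6.581×10⁸ m.
At r₁: circular v_c1 = √(μ/r₁) = 29130 m/s; transfer-perijove v_p = √[μ(2/r₁ − 1/a_t)] = 38790 m/s.
At r₂: circular v_c2 = √(μ/r₂) = 10420 m/s; transfer-apojove v_a = √[μ(2/r₂ − 1/a_t)] = 4963 m/s.
Δv₂ = v_c2 − v_a = 5457 m/s.
= 5.457 km/s.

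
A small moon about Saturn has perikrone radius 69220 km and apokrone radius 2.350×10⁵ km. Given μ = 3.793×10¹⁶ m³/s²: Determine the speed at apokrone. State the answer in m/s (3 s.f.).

v ≈ 8570 m/s

Semi-major axis a = (r_p + r_a)/2 = 1.5211×10⁵ km = 1.521×10⁸ m.
Vis-viva: v² = μ(2/r − 1/a) = 3.793×10¹⁶ × (8.511×10⁻⁹ − 6.574×10⁻⁹) = 7.345×10⁷ m²/s².
v = 8570 m/s.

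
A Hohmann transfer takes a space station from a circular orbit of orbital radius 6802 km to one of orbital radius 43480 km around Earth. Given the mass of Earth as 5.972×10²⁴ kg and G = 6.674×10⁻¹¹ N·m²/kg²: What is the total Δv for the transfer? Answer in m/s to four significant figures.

Δv_total ≈ 3865 m/s

μ = GM = 6.674×10⁻¹¹ × 5.972×10²⁴ = 3.986×10¹⁴ m³/s².
r₁ = 6802 km = 6.802×10⁶ m.
r₂ = 43480 km = 4.348×10⁷ m.
Transfer ellipse a_t = (r₁ + r₂)/2 = 2.514×10⁷ m.
At r₁: circular v_c1 = √(μ/r₁) = 7655 m/s; transfer-perigee v_p = √[μ(2/r₁ − 1/a_t)] = 10070 m/s.
Δv₁ = v_p − v_c1 = 2412 m/s.
At r₂: circular v_c2 = √(μ/r₂) = 3028 m/s; transfer-apogee v_a = √[μ(2/r₂ − 1/a_t)] = 1575 m/s.
Δv₂ = v_c2 − v_a = 1453 m/s.
Total Δv = Δv₁ + Δv₂ = 3865 m/s.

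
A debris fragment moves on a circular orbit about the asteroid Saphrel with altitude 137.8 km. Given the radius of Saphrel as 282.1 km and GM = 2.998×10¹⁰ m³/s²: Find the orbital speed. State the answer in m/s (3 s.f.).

r = 282.1 + 137.8 = 419.90 km = 4.1990×10⁵ m.
For a circular orbit v = √(μ/r) = √(2.998×10¹⁰ / 4.199×10⁵) = √(7.140×10⁴) = 267.2 m/s.

v ≈ 267 m/s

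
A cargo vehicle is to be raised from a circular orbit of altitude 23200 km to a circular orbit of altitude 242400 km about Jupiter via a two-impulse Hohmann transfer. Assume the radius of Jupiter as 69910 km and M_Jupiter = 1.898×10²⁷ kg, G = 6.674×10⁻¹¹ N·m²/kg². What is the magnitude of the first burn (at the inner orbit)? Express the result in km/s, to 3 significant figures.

Δv ≈ 8.90 km/s

μ = GM = 6.674×10⁻¹¹ × 1.898×10²⁷ = 1.267×10¹⁷ m³/s².
r₁ = 69910 + 23200 = 93110 km = 9.3110×10⁷ m.
r₂ = 69910 + 242400 = 312310 km = 3.1231×10⁸ m.
Transfer ellipse a_t = (r₁ + r₂)/2 = 2.027×10⁸ m.
At r₁: circular v_c1 = √(μ/r₁) = 36880 m/s; transfer-perijove v_p = √[μ(2/r₁ − 1/a_t)] = 45780 m/s.
Δv₁ = v_p − v_c1 = 8898 m/s.
= 8.898 km/s.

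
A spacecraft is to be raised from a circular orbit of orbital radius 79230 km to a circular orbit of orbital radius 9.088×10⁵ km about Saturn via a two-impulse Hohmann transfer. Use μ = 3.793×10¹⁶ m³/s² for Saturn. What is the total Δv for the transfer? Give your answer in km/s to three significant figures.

Δv_total ≈ 11.7 km/s

r₁ = 79230 km = 7.923×10⁷ m.
r₂ = 9.088×10⁵ km = 9.088×10⁸ m.
Transfer ellipse a_t = (r₁ + r₂)/2 = 4.940×10⁸ m.
At r₁: circular v_c1 = √(μ/r₁) = 21880 m/s; transfer-perikrone v_p = √[μ(2/r₁ − 1/a_t)] = 29680 m/s.
Δv₁ = v_p − v_c1 = 7796 m/s.
At r₂: circular v_c2 = √(μ/r₂) = 6460 m/s; transfer-apokrone v_a = √[μ(2/r₂ − 1/a_t)] = 2587 m/s.
Δv₂ = v_c2 − v_a = 3873 m/s.
Total Δv = Δv₁ + Δv₂ = 11670 m/s = 11.67 km/s.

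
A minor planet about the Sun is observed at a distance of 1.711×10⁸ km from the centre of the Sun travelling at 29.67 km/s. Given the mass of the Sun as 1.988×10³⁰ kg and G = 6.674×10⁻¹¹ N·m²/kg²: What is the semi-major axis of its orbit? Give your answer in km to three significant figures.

a ≈ 1.98×10⁸ km

μ = GM = 6.674×10⁻¹¹ × 1.988×10³⁰ = 1.327×10²⁰ m³/s².
r = 1.711×10¹¹ m.
Specific orbital energy ε = v²/2 − μ/r = (29670)²/2 − 1.327×10²⁰/1.711×10¹¹ = -3.353×10⁸ J/kg.
Since ε = −μ/(2a), a = −μ/(2ε) = 1.979×10¹¹ m = 1.9786×10⁸ km.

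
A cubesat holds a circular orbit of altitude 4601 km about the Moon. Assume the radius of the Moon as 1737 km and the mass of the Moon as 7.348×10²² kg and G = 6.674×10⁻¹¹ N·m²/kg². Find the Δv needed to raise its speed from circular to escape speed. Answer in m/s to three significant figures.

μ = GM = 6.674×10⁻¹¹ × 7.348×10²² = 4.904×10¹² m³/s².
r = 1737 + 4601 = 6338.0 km = 6.3380×10⁶ m.
Circular speed v_c = √(μ/r) = 879.6 m/s.
Escape speed v_esc = √(2μ/r) = √2 × v_c = 1244 m/s.
Δv = v_esc − v_c = 364.4 m/s.

Δv ≈ 364 m/s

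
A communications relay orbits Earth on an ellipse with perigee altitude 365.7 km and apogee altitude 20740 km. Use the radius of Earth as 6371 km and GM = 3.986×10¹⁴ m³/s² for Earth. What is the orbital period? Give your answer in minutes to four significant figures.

r_p = 6371 + 365.7 = 6736.7 km = 6.7367×10⁶ m.
r_a = 6371 + 20740 = 27111 km = 2.7111×10⁷ m.
Semi-major axis a = (r_p + r_a)/2 = (6736.7 + 27111)/2 = 16924 km = 1.692×10⁷ m.
By Kepler's third law T = 2π√(a³/μ) = 2π × 3.487×10³ = 2.191×10⁴ s.
= 365.2 minutes.

T ≈ 365.2 minutes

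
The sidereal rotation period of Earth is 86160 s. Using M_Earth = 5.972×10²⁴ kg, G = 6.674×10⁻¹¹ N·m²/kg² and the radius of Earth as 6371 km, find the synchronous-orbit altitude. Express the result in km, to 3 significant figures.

μ = GM = 6.674×10⁻¹¹ × 5.972×10²⁴ = 3.986×10¹⁴ m³/s².
A synchronous orbit has period T, so by Kepler's third law a = (μT²/4π²)^(1/3).
μT²/4π² = 3.986×10¹⁴ × (8.616×10⁴)² / 39.48 = 7.495×10²² m³.
a = 4.216×10⁷ m = 42162 km.
Altitude h = a − R = 42162 − 6371 = 35791 km.

h_sync ≈ 35800 km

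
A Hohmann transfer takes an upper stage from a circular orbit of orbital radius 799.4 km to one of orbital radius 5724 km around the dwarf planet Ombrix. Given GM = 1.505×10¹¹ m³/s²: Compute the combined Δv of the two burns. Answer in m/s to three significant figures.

Δv_total ≈ 223 m/s

r₁ = 799.4 km = 7.994×10⁵ m.
r₂ = 5724 km = 5.724×10⁶ m.
Transfer ellipse a_t = (r₁ + r₂)/2 = 3.262×10⁶ m.
At r₁: circular v_c1 = √(μ/r₁) = 433.9 m/s; transfer-periapsis v_p = √[μ(2/r₁ − 1/a_t)] = 574.8 m/s.
Δv₁ = v_p − v_c1 = 140.9 m/s.
At r₂: circular v_c2 = √(μ/r₂) = 162.2 m/s; transfer-apoapsis v_a = √[μ(2/r₂ − 1/a_t)] = 80.27 m/s.
Δv₂ = v_c2 − v_a = 81.88 m/s.
Total Δv = Δv₁ + Δv₂ = 222.8 m/s.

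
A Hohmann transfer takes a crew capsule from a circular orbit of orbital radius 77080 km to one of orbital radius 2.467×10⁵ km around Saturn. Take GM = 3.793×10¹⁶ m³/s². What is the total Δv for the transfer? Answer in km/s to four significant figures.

Δv_total ≈ 9.045 km/s

r₁ = 77080 km = 7.708×10⁷ m.
r₂ = 2.467×10⁵ km = 2.467×10⁸ m.
Transfer ellipse a_t = (r₁ + r₂)/2 = 1.619×10⁸ m.
At r₁: circular v_c1 = √(μ/r₁) = 22180 m/s; transfer-perikrone v_p = √[μ(2/r₁ − 1/a_t)] = 27380 m/s.
Δv₁ = v_p − v_c1 = 5201 m/s.
At r₂: circular v_c2 = √(μ/r₂) = 12400 m/s; transfer-apokrone v_a = √[μ(2/r₂ − 1/a_t)] = 8556 m/s.
Δv₂ = v_c2 − v_a = 3844 m/s.
Total Δv = Δv₁ + Δv₂ = 9045 m/s = 9.045 km/s.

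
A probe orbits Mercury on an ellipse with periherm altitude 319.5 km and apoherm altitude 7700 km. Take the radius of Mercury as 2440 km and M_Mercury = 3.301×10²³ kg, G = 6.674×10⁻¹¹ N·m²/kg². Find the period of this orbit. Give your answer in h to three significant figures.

T ≈ 6.09 h

μ = GM = 6.674×10⁻¹¹ × 3.301×10²³ = 2.203×10¹³ m³/s².
r_p = 2440 + 319.5 = 2759.5 km = 2.7595×10⁶ m.
r_a = 2440 + 7700 = 10140 km = 1.0140×10⁷ m.
Semi-major axis a = (r_p + r_a)/2 = (2759.5 + 10140)/2 = 6449.8 km = 6.450×10⁶ m.
By Kepler's third law T = 2π√(a³/μ) = 2π × 3.490×10³ = 2.193×10⁴ s.
= 6.091 h.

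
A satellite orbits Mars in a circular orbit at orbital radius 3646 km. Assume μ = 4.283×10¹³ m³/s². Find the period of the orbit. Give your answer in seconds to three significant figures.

r = 3646 km = 3.646×10⁶ m.
Kepler's third law: T = 2π√(r³/μ) = 2π√((3.646×10⁶)³ / 4.283×10¹³).
r³/μ = 1.132×10⁶ s², so T = 2π × 1.064×10³ = 6.684×10³ s.

T ≈ 6680 seconds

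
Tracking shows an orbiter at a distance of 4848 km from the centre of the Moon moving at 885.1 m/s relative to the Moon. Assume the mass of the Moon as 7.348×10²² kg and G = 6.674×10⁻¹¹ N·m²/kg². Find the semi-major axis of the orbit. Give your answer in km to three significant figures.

μ = GM = 6.674×10⁻¹¹ × 7.348×10²² = 4.904×10¹² m³/s².
r = 4.848×10⁶ m.
Vis-viva rearranged: 1/a = 2/r − v²/μ = 4.125×10⁻⁷ − 1.597×10⁻⁷ = 2.528×10⁻⁷ m⁻¹.
a = 3.956×10⁶ m = 3955.8 km.

a ≈ 3960 km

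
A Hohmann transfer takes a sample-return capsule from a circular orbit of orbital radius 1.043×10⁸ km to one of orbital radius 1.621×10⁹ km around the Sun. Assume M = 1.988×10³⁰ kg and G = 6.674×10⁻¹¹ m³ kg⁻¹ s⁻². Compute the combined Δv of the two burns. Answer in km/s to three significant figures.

Δv_total ≈ 19.1 km/s

μ = GM = 6.674×10⁻¹¹ × 1.988×10³⁰ = 1.327×10²⁰ m³/s².
r₁ = 1.043×10⁸ km = 1.043×10¹¹ m.
r₂ = 1.621×10⁹ km = 1.621×10¹² m.
Transfer ellipse a_t = (r₁ + r₂)/2 = 8.626×10¹¹ m.
At r₁: circular v_c1 = √(μ/r₁) = 35670 m/s; transfer-perihelion v_p = √[μ(2/r₁ − 1/a_t)] = 48890 m/s.
Δv₁ = v_p − v_c1 = 13230 m/s.
At r₂: circular v_c2 = √(μ/r₂) = 9047 m/s; transfer-aphelion v_a = √[μ(2/r₂ − 1/a_t)] = 3146 m/s.
Δv₂ = v_c2 − v_a = 5901 m/s.
Total Δv = Δv₁ + Δv₂ = 19130 m/s = 19.13 km/s.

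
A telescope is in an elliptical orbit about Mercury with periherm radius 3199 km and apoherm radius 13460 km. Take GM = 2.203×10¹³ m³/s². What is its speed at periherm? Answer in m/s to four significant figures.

Semi-major axis a = (r_p + r_a)/2 = 8329.5 km = 8.330×10⁶ m.
Vis-viva: v² = μ(2/r − 1/a) = 2.203×10¹³ × (6.252×10⁻⁷ − 1.201×10⁻⁷) = 1.113×10⁷ m²/s².
v = 3336 m/s.

v ≈ 3336 m/s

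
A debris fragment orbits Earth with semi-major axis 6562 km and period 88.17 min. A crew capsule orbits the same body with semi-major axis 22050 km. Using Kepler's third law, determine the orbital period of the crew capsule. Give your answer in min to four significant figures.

T₂ ≈ 543.1 min

Kepler's third law: T² ∝ a³, so T₂ = T₁ (a₂/a₁)^(3/2).
a₂/a₁ = 3.360, (a₂/a₁)^(3/2) = 6.160.
T₂ = 88.17 × 6.160 = 543.1 min.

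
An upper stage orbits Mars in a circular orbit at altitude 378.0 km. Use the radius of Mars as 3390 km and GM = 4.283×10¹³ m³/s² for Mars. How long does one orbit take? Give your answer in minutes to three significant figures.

r = 3390 + 378.0 = 3768.0 km = 3.7680×10⁶ m.
Kepler's third law: T = 2π√(r³/μ) = 2π√((3.768×10⁶)³ / 4.283×10¹³).
r³/μ = 1.249×10⁶ s², so T = 2π × 1.118×10³ = 7.022×10³ s.
Converting: 7.022×10³ s ÷ 60.00 = 117.0 minutes.

T ≈ 117 minutes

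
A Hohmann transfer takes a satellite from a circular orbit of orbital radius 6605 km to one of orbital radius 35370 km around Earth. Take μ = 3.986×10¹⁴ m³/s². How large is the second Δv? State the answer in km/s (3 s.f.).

r₁ = 6605 km = 6.605×10⁶ m.
r₂ = 35370 km = 3.537×10⁷ m.
Transfer ellipse a_t = (r₁ + r₂)/2 = 2.099×10⁷ m.
At r₁: circular v_c1 = √(μ/r₁) = 7768 m/s; transfer-perigee v_p = √[μ(2/r₁ − 1/a_t)] = 10080 m/s.
At r₂: circular v_c2 = √(μ/r₂) = 3357 m/s; transfer-apogee v_a = √[μ(2/r₂ − 1/a_t)] = 1883 m/s.
Δv₂ = v_c2 − v_a = 1474 m/s.
= 1.474 km/s.

Δv ≈ 1.47 km/s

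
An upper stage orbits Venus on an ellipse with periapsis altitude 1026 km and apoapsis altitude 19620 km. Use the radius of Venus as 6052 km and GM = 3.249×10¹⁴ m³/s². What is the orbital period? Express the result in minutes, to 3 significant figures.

T ≈ 385 minutes

r_p = 6052 + 1026 = 7078.0 km = 7.0780×10⁶ m.
r_a = 6052 + 19620 = 25672 km = 2.5672×10⁷ m.
Semi-major axis a = (r_p + r_a)/2 = (7078.0 + 25672)/2 = 16375 km = 1.638×10⁷ m.
By Kepler's third law T = 2π√(a³/μ) = 2π × 3.676×10³ = 2.310×10⁴ s.
= 385.0 minutes.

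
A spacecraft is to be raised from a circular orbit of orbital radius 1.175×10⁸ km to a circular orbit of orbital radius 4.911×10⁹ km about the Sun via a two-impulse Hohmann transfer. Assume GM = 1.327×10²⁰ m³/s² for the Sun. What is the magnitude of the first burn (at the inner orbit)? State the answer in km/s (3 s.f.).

Δv ≈ 13.4 km/s

r₁ = 1.175×10⁸ km = 1.175×10¹¹ m.
r₂ = 4.911×10⁹ km = 4.911×10¹² m.
Transfer ellipse a_t = (r₁ + r₂)/2 = 2.514×10¹² m.
At r₁: circular v_c1 = √(μ/r₁) = 33610 m/s; transfer-perihelion v_p = √[μ(2/r₁ − 1/a_t)] = 46970 m/s.
Δv₁ = v_p − v_c1 = 13360 m/s.
= 13.36 km/s.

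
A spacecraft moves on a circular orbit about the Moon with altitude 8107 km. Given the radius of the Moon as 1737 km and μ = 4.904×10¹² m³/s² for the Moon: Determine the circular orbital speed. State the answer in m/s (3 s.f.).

r = 1737 + 8107 = 9844.0 km = 9.8440×10⁶ m.
For a circular orbit v = √(μ/r) = √(4.904×10¹² / 9.844×10⁶) = √(4.982×10⁵) = 705.8 m/s.

v ≈ 706 m/s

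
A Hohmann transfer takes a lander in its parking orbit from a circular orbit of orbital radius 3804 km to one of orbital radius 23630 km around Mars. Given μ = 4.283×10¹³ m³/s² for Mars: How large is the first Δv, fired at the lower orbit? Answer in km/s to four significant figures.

Δv ≈ 1.049 km/s

r₁ = 3804 km = 3.804×10⁶ m.
r₂ = 23630 km = 2.363×10⁷ m.
Transfer ellipse a_t = (r₁ + r₂)/2 = 1.372×10⁷ m.
At r₁: circular v_c1 = √(μ/r₁) = 3355 m/s; transfer-periapsis v_p = √[μ(2/r₁ − 1/a_t)] = 4404 m/s.
Δv₁ = v_p − v_c1 = 1049 m/s.
= 1.049 km/s.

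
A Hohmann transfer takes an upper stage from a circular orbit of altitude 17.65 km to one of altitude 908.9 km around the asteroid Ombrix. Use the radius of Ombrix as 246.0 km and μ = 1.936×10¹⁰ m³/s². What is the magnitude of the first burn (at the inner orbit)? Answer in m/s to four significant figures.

r₁ = 246.0 + 17.65 = 263.65 km = 2.6365×10⁵ m.
r₂ = 246.0 + 908.9 = 1154.9 km = 1.1549×10⁶ m.
Transfer ellipse a_t = (r₁ + r₂)/2 = 7.093×10⁵ m.
At r₁: circular v_c1 = √(μ/r₁) = 271.0 m/s; transfer-periapsis v_p = √[μ(2/r₁ − 1/a_t)] = 345.8 m/s.
Δv₁ = v_p − v_c1 = 74.80 m/s.

Δv ≈ 74.80 m/s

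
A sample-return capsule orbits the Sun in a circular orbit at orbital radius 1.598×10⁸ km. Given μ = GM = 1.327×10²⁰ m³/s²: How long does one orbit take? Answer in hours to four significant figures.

T ≈ 9678 hours

r = 1.598×10⁸ km = 1.598×10¹¹ m.
Kepler's third law: T = 2π√(r³/μ) = 2π√((1.598×10¹¹)³ / 1.327×10²⁰).
r³/μ = 3.075×10¹³ s², so T = 2π × 5.545×10⁶ = 3.484×10⁷ s.
Converting: 3.484×10⁷ s ÷ 3600 = 9678 hours.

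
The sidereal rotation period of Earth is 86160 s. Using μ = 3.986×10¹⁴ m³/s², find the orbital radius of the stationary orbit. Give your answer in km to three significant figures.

A synchronous orbit has period T, so by Kepler's third law a = (μT²/4π²)^(1/3).
μT²/4π² = 3.986×10¹⁴ × (8.616×10⁴)² / 39.48 = 7.495×10²² m³.
a = 4.216×10⁷ m = 42163 km.

r_sync ≈ 42200 km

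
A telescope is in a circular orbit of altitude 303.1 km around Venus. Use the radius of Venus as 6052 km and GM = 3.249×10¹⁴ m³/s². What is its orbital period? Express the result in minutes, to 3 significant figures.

T ≈ 93.1 minutes

r = 6052 + 303.1 = 6355.1 km = 6.3551×10⁶ m.
Kepler's third law: T = 2π√(r³/μ) = 2π√((6.355×10⁶)³ / 3.249×10¹⁴).
r³/μ = 7.900×10⁵ s², so T = 2π × 8.888×10² = 5.585×10³ s.
Converting: 5.585×10³ s ÷ 60.00 = 93.08 minutes.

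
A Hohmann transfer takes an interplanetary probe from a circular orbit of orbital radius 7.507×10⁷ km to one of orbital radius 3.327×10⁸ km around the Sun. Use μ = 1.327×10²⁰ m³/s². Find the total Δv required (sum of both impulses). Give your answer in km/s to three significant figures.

Δv_total ≈ 19.5 km/s

r₁ = 7.507×10⁷ km = 7.507×10¹⁰ m.
r₂ = 3.327×10⁸ km = 3.327×10¹¹ m.
Transfer ellipse a_t = (r₁ + r₂)/2 = 2.039×10¹¹ m.
At r₁: circular v_c1 = √(μ/r₁) = 42040 m/s; transfer-perihelion v_p = √[μ(2/r₁ − 1/a_t)] = 53710 m/s.
Δv₁ = v_p − v_c1 = 11660 m/s.
At r₂: circular v_c2 = √(μ/r₂) = 19970 m/s; transfer-aphelion v_a = √[μ(2/r₂ − 1/a_t)] = 12120 m/s.
Δv₂ = v_c2 − v_a = 7853 m/s.
Total Δv = Δv₁ + Δv₂ = 19520 m/s = 19.52 km/s.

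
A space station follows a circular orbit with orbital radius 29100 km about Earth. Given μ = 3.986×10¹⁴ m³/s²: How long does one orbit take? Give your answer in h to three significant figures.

T ≈ 13.7 h

r = 29100 km = 2.910×10⁷ m.
Kepler's third law: T = 2π√(r³/μ) = 2π√((2.910×10⁷)³ / 3.986×10¹⁴).
r³/μ = 6.182×10⁷ s², so T = 2π × 7.863×10³ = 4.940×10⁴ s.
Converting: 4.940×10⁴ s ÷ 3600 = 13.72 h.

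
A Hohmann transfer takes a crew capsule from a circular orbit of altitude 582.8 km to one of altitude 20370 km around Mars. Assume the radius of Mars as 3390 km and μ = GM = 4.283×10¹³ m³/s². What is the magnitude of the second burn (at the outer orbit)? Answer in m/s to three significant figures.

r₁ = 3390 + 582.8 = 3972.8 km = 3.9728×10⁶ m.
r₂ = 3390 + 20370 = 23760 km = 2.3760×10⁷ m.
Transfer ellipse a_t = (r₁ + r₂)/2 = 1.387×10⁷ m.
At r₁: circular v_c1 = √(μ/r₁) = 3283 m/s; transfer-periapsis v_p = √[μ(2/r₁ − 1/a_t)] = 4298 m/s.
At r₂: circular v_c2 = √(μ/r₂) = 1343 m/s; transfer-apoapsis v_a = √[μ(2/r₂ − 1/a_t)] = 718.6 m/s.
Δv₂ = v_c2 − v_a = 624.0 m/s.

Δv ≈ 624 m/s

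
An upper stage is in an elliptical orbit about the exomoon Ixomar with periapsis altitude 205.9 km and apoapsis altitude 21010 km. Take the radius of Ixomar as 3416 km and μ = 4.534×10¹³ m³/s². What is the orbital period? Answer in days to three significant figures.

r_p = 3416 + 205.9 = 3621.9 km = 3.6219×10⁶ m.
r_a = 3416 + 21010 = 24426 km = 2.4426×10⁷ m.
Semi-major axis a = (r_p + r_a)/2 = (3621.9 + 24426)/2 = 14024 km = 1.402×10⁷ m.
By Kepler's third law T = 2π√(a³/μ) = 2π × 7.799×10³ = 4.901×10⁴ s.
= 0.5672 days.

T ≈ 0.567 days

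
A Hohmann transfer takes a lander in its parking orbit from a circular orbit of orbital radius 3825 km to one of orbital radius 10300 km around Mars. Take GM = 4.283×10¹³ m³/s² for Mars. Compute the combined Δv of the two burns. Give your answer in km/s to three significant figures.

Δv_total ≈ 1.23 km/s

r₁ = 3825 km = 3.825×10⁶ m.
r₂ = 10300 km = 1.030×10⁷ m.
Transfer ellipse a_t = (r₁ + r₂)/2 = 7.062×10⁶ m.
At r₁: circular v_c1 = √(μ/r₁) = 3346 m/s; transfer-periapsis v_p = √[μ(2/r₁ − 1/a_t)] = 4041 m/s.
Δv₁ = v_p − v_c1 = 694.8 m/s.
At r₂: circular v_c2 = √(μ/r₂) = 2039 m/s; transfer-apoapsis v_a = √[μ(2/r₂ − 1/a_t)] = 1501 m/s.
Δv₂ = v_c2 − v_a = 538.5 m/s.
Total Δv = Δv₁ + Δv₂ = 1233 m/s = 1.233 km/s.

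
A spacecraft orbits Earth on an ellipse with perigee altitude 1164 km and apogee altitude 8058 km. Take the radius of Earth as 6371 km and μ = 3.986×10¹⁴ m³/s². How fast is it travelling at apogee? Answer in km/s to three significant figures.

r_p = 6371 + 1164 = 7535.0 km = 7.5350×10⁶ m.
r_a = 6371 + 8058 = 14429 km = 1.4429×10⁷ m.
Semi-major axis a = (r_p + r_a)/2 = 10982 km = 1.098×10⁷ m.
Vis-viva: v² = μ(2/r − 1/a) = 3.986×10¹⁴ × (1.386×10⁻⁷ − 9.106×10⁻⁸) = 1.895×10⁷ m²/s².
v = 4354 m/s = 4.354 km/s.

v ≈ 4.35 km/s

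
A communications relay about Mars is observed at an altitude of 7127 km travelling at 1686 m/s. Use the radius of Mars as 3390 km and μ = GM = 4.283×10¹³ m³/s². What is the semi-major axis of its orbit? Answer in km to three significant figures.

a ≈ 8080 km

r = 3390 + 7127 = 10517 km = 1.052×10⁷ m.
Vis-viva rearranged: 1/a = 2/r − v²/μ = 1.902×10⁻⁷ − 6.637×10⁻⁸ = 1.238×10⁻⁷ m⁻¹.
a = 8.078×10⁶ m = 8077.6 km.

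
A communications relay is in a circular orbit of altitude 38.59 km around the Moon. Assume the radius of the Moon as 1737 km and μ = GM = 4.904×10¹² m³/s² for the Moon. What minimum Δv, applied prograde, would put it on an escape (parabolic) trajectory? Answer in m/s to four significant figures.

r = 1737 + 38.59 = 1775.6 km = 1.7756×10⁶ m.
Circular speed v_c = √(μ/r) = 1662 m/s.
Escape speed v_esc = √(2μ/r) = √2 × v_c = 2350 m/s.
Δv = v_esc − v_c = 688.4 m/s.

Δv ≈ 688.4 m/s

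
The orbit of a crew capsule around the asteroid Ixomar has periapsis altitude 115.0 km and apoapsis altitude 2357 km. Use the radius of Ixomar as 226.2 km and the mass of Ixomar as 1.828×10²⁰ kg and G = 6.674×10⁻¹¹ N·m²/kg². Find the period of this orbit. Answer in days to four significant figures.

T ≈ 1.164 days

μ = GM = 6.674×10⁻¹¹ × 1.828×10²⁰ = 1.220×10¹⁰ m³/s².
r_p = 226.2 + 115.0 = 341.20 km = 3.4120×10⁵ m.
r_a = 226.2 + 2357 = 2583.2 km = 2.5832×10⁶ m.
Semi-major axis a = (r_p + r_a)/2 = (341.20 + 2583.2)/2 = 1462.2 km = 1.462×10⁶ m.
By Kepler's third law T = 2π√(a³/μ) = 2π × 1.601×10⁴ = 1.006×10⁵ s.
= 1.164 days.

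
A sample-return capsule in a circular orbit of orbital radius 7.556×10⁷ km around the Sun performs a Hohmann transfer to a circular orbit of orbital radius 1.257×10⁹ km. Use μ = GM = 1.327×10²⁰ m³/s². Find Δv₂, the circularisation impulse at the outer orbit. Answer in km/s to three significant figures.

r₁ = 7.556×10⁷ km = 7.556×10¹⁰ m.
r₂ = 1.257×10⁹ km = 1.257×10¹² m.
Transfer ellipse a_t = (r₁ + r₂)/2 = 6.663×10¹¹ m.
At r₁: circular v_c1 = √(μ/r₁) = 41910 m/s; transfer-perihelion v_p = √[μ(2/r₁ − 1/a_t)] = 57560 m/s.
At r₂: circular v_c2 = √(μ/r₂) = 10270 m/s; transfer-aphelion v_a = √[μ(2/r₂ − 1/a_t)] = 3460 m/s.
Δv₂ = v_c2 − v_a = 6815 m/s.
= 6.815 km/s.

Δv ≈ 6.81 km/s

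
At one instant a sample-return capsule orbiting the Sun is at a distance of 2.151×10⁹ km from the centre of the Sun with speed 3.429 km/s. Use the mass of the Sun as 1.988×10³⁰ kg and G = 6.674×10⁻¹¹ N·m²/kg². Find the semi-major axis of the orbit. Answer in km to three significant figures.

μ = GM = 6.674×10⁻¹¹ × 1.988×10³⁰ = 1.327×10²⁰ m³/s².
r = 2.151×10¹² m.
Specific orbital energy ε = v²/2 − μ/r = (3429)²/2 − 1.327×10²⁰/2.151×10¹² = -5.580×10⁷ J/kg.
Since ε = −μ/(2a), a = −μ/(2ε) = 1.189×10¹² m = 1.1888×10⁹ km.

a ≈ 1.19×10⁹ km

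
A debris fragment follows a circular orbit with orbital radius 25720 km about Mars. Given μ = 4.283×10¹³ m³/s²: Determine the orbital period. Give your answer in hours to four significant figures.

T ≈ 34.79 hours

r = 25720 km = 2.572×10⁷ m.
Kepler's third law: T = 2π√(r³/μ) = 2π√((2.572×10⁷)³ / 4.283×10¹³).
r³/μ = 3.973×10⁸ s², so T = 2π × 1.993×10⁴ = 1.252×10⁵ s.
Converting: 1.252×10⁵ s ÷ 3600 = 34.79 hours.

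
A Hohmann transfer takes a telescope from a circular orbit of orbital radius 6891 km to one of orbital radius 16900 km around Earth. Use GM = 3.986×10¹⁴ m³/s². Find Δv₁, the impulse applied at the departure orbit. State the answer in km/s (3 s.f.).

Δv ≈ 1.46 km/s

r₁ = 6891 km = 6.891×10⁶ m.
r₂ = 16900 km = 1.690×10⁷ m.
Transfer ellipse a_t = (r₁ + r₂)/2 = 1.190×10⁷ m.
At r₁: circular v_c1 = √(μ/r₁) = 7605 m/s; transfer-perigee v_p = √[μ(2/r₁ − 1/a_t)] = 9065 m/s.
Δv₁ = v_p − v_c1 = 1460 m/s.
= 1.460 km/s.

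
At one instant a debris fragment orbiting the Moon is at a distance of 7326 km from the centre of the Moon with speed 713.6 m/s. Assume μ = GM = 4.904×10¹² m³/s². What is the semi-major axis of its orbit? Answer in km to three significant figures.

a ≈ 5910 km

r = 7.326×10⁶ m.
Specific orbital energy ε = v²/2 − μ/r = (713.6)²/2 − 4.904×10¹²/7.326×10⁶ = -4.148×10⁵ J/kg.
Since ε = −μ/(2a), a = −μ/(2ε) = 5.912×10⁶ m = 5911.5 km.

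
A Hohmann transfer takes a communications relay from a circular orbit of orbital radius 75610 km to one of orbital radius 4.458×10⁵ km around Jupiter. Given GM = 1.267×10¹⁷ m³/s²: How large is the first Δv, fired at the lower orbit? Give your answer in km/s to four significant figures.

r₁ = 75610 km = 7.561×10⁷ m.
r₂ = 4.458×10⁵ km = 4.458×10⁸ m.
Transfer ellipse a_t = (r₁ + r₂)/2 = 2.607×10⁸ m.
At r₁: circular v_c1 = √(μ/r₁) = 40940 m/s; transfer-perijove v_p = √[μ(2/r₁ − 1/a_t)] = 53530 m/s.
Δv₁ = v_p − v_c1 = 12590 m/s.
= 12.59 km/s.

Δv ≈ 12.59 km/s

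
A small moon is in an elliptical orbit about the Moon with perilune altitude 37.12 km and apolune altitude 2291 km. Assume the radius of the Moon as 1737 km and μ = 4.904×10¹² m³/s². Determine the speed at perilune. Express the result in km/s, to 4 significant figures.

v ≈ 1.959 km/s

r_p = 1737 + 37.12 = 1774.1 km = 1.7741×10⁶ m.
r_a = 1737 + 2291 = 4028.0 km = 4.0280×10⁶ m.
Semi-major axis a = (r_p + r_a)/2 = 2901.1 km = 2.901×10⁶ m.
Vis-viva: v² = μ(2/r − 1/a) = 4.904×10¹² × (1.127×10⁻⁶ − 3.447×10⁻⁷) = 3.838×10⁶ m²/s².
v = 1959 m/s = 1.959 km/s.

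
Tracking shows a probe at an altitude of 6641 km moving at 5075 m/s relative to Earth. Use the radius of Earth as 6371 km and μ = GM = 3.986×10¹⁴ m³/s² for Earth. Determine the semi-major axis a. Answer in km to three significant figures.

r = 6371 + 6641 = 13012 km = 1.301×10⁷ m.
Specific orbital energy ε = v²/2 − μ/r = (5075)²/2 − 3.986×10¹⁴/1.301×10⁷ = -1.776×10⁷ J/kg.
Since ε = −μ/(2a), a = −μ/(2ε) = 1.122×10⁷ m = 11225 km.

a ≈ 11200 km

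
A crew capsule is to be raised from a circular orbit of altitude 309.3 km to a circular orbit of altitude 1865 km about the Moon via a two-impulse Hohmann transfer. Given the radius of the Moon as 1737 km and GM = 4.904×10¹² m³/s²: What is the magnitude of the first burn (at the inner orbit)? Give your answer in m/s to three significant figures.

Δv ≈ 200 m/s

r₁ = 1737 + 309.3 = 2046.3 km = 2.0463×10⁶ m.
r₂ = 1737 + 1865 = 3602.0 km = 3.6020×10⁶ m.
Transfer ellipse a_t = (r₁ + r₂)/2 = 2.824×10⁶ m.
At r₁: circular v_c1 = √(μ/r₁) = 1548 m/s; transfer-perilune v_p = √[μ(2/r₁ − 1/a_t)] = 1748 m/s.
Δv₁ = v_p − v_c1 = 200.2 m/s.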